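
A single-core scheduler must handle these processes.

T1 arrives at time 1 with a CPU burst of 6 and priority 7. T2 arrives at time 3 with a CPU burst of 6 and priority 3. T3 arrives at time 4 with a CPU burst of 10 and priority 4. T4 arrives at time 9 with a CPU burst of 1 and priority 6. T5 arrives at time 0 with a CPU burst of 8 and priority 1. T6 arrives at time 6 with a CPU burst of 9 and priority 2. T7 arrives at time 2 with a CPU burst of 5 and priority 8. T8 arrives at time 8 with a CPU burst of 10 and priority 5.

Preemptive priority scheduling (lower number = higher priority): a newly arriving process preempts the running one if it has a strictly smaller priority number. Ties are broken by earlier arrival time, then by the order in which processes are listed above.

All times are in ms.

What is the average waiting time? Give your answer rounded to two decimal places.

Gantt: | T5 0-8 | T6 8-17 | T2 17-23 | T3 23-33 | T8 33-43 | T4 43-44 | T1 44-50 | T7 50-55 |
Completion: T1=50  T2=23  T3=33  T4=44  T5=8  T6=17  T7=55  T8=43
Turnaround (C−A): T1=49  T2=20  T3=29  T4=35  T5=8  T6=11  T7=53  T8=35
Waiting times: T1=43, T2=14, T3=19, T4=34, T5=0, T6=2, T7=48, T8=25
Average waiting = (43+14+19+34+0+2+48+25) / 8 = 185/8 = 23.13

23.13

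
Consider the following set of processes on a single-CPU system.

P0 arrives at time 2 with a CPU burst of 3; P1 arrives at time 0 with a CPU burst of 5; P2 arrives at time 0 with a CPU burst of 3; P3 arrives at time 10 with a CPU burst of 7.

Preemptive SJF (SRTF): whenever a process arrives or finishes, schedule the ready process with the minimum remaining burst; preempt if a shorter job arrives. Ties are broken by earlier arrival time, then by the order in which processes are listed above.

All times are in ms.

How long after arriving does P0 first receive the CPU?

1

Timeline: | P2 0-3 | P0 3-6 | P1 6-11 | P3 11-18 |
Completion: P0=6  P1=11  P2=3  P3=18
Response(P0) = first start − arrival = 3 − 2 = 1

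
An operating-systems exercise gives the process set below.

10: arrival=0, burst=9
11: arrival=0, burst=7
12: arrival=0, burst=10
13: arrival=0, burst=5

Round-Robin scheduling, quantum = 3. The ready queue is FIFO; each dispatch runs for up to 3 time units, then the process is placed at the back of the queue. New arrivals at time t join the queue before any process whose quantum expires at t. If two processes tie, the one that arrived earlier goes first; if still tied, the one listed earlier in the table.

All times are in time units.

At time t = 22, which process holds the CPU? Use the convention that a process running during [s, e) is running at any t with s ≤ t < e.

Gantt: | 10 0-3 | 11 3-6 | 12 6-9 | 13 9-12 | 10 12-15 | 11 15-18 | 12 18-21 | 13 21-23 | 10 23-26 | 11 26-27 | 12 27-31 |
Completion: 10=26  11=27  12=31  13=23

13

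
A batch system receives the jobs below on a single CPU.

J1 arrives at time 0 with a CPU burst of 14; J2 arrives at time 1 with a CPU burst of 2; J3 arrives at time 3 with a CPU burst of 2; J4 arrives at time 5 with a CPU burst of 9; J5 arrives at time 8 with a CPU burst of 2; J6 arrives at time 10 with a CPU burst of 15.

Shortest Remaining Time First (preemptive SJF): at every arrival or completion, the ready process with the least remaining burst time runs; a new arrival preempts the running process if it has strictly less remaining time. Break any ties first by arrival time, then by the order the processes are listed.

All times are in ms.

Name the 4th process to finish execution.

J4

Schedule: | J1 0-1 | J2 1-3 | J3 3-5 | J4 5-8 | J5 8-10 | J4 10-16 | J1 16-29 | J6 29-44 |
Completion: J1=29  J2=3  J3=5  J4=16  J5=10  J6=44
Turnaround (C−A): J1=29  J2=2  J3=2  J4=11  J5=2  J6=34
Finish order: J2 → J3 → J5 → J4 → J1 → J6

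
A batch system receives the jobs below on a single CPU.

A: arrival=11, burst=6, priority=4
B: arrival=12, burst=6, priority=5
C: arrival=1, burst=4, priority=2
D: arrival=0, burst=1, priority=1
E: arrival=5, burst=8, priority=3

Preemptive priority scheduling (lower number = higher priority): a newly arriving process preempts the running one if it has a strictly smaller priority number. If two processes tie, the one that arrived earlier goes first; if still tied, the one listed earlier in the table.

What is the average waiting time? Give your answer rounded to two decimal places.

1.80

Timeline: | D 0-1 | C 1-5 | E 5-13 | A 13-19 | B 19-25 |
Completion: A=19  B=25  C=5  D=1  E=13
Turnaround (C−A): A=8  B=13  C=4  D=1  E=8
Waiting times: A=2, B=7, C=0, D=0, E=0
Average waiting = (2+7+0+0+0) / 5 = 9/5 = 1.80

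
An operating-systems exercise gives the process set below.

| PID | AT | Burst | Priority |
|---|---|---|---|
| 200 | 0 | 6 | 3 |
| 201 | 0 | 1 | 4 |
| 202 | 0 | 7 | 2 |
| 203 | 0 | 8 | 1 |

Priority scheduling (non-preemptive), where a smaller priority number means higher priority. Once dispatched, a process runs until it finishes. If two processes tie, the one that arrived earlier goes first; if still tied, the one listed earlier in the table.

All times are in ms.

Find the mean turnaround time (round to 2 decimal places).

16.50

Schedule: | 203 0-8 | 202 8-15 | 200 15-21 | 201 21-22 |
Completion: 200=21  201=22  202=15  203=8
Turnaround times: 200=21, 201=22, 202=15, 203=8
Average turnaround = (21+22+15+8) / 4 = 66/4 = 16.50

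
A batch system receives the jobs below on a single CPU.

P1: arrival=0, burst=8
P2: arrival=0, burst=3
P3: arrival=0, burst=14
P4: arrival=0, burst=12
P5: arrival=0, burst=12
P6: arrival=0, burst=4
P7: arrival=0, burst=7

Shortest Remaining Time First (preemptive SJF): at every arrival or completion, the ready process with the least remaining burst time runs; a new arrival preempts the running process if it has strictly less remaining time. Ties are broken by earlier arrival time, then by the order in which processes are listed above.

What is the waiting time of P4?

22

Schedule: | P2 0-3 | P6 3-7 | P7 7-14 | P1 14-22 | P4 22-34 | P5 34-46 | P3 46-60 |
Completion: P1=22  P2=3  P3=60  P4=34  P5=46  P6=7  P7=14
Turnaround (C−A): P1=22  P2=3  P3=60  P4=34  P5=46  P6=7  P7=14
Waiting(P4) = turnaround − burst = 34 − 12 = 22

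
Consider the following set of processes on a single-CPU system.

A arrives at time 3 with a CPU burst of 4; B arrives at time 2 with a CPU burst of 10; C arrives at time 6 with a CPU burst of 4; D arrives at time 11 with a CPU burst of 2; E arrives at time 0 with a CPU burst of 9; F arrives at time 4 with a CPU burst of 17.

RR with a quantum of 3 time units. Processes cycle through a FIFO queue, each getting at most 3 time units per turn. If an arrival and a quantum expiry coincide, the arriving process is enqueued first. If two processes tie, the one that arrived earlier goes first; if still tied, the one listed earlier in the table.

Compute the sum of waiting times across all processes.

Schedule: | E 0-3 | B 3-6 | A 6-9 | E 9-12 | F 12-15 | C 15-18 | B 18-21 | A 21-22 | D 22-24 | E 24-27 | F 27-30 | C 30-31 | B 31-34 | F 34-37 | B 37-38 | F 38-46 |
Completion: A=22  B=38  C=31  D=24  E=27  F=46
Turnaround (C−A): A=19  B=36  C=25  D=13  E=27  F=42
Waiting = turnaround − burst: A=15, B=26, C=21, D=11, E=18, F=25
Total waiting = 15 + 26 + 21 + 11 + 18 + 25 = 116

116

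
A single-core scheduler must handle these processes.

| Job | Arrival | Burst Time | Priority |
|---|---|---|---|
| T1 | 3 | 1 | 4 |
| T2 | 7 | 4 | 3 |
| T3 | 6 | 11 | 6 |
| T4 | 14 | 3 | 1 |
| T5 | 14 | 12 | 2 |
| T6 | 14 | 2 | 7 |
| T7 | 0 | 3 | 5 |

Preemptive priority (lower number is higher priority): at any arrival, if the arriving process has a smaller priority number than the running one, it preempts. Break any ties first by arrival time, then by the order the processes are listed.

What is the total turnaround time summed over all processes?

Schedule: | T7 0-3 | T1 3-4 | idle 4-6 | T3 6-7 | T2 7-11 | T3 11-14 | T4 14-17 | T5 17-29 | T3 29-36 | T6 36-38 |
Completion: T1=4  T2=11  T3=36  T4=17  T5=29  T6=38  T7=3
Turnaround = completion − arrival: T1=1, T2=4, T3=30, T4=3, T5=15, T6=24, T7=3
Total turnaround = 1 + 4 + 30 + 3 + 15 + 24 + 3 = 80

80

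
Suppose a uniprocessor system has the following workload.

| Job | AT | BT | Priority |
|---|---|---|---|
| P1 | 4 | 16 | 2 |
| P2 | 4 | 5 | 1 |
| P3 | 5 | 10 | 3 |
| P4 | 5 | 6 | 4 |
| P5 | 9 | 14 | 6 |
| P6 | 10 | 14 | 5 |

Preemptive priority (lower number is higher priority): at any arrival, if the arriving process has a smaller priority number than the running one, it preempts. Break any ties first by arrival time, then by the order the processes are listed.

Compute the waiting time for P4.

30

Gantt: | idle 0-4 | P2 4-9 | P1 9-25 | P3 25-35 | P4 35-41 | P6 41-55 | P5 55-69 |
Completion: P1=25  P2=9  P3=35  P4=41  P5=69  P6=55
Turnaround (C−A): P1=21  P2=5  P3=30  P4=36  P5=60  P6=45
Waiting(P4) = turnaround − burst = 36 − 6 = 30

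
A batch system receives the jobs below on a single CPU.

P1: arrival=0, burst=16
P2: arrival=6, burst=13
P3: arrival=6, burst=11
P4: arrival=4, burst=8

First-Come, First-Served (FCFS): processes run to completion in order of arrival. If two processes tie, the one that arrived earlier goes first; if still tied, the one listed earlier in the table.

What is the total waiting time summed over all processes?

Timeline: | P1 0-16 | P4 16-24 | P2 24-37 | P3 37-48 |
Completion: P1=16  P2=37  P3=48  P4=24
Waiting = turnaround − burst: P1=0, P2=18, P3=31, P4=12
Total waiting = 0 + 18 + 31 + 12 = 61

61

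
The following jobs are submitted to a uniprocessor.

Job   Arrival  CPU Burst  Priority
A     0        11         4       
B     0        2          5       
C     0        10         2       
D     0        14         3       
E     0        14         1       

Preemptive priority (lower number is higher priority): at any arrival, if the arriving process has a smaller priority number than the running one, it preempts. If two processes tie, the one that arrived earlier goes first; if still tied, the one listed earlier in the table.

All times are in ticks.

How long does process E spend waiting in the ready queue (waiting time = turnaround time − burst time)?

Schedule: | E 0-14 | C 14-24 | D 24-38 | A 38-49 | B 49-51 |
Completion: A=49  B=51  C=24  D=38  E=14
Turnaround (C−A): A=49  B=51  C=24  D=38  E=14
Waiting(E) = turnaround − burst = 14 − 14 = 0

0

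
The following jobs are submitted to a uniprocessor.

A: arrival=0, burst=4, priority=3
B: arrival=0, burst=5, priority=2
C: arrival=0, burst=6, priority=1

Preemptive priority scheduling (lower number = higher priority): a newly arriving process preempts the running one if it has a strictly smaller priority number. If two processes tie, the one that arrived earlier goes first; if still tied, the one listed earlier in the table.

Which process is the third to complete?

A

Gantt: | C 0-6 | B 6-11 | A 11-15 |
Completion: A=15  B=11  C=6
Turnaround (C−A): A=15  B=11  C=6
Finish order: C → B → A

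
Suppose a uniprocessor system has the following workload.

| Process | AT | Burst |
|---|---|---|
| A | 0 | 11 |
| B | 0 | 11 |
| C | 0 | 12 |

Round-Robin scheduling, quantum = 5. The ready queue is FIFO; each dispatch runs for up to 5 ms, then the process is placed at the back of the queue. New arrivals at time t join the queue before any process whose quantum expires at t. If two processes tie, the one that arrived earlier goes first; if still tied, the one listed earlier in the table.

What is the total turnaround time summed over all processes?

Schedule: | A 0-5 | B 5-10 | C 10-15 | A 15-20 | B 20-25 | C 25-30 | A 30-31 | B 31-32 | C 32-34 |
Completion: A=31  B=32  C=34
Turnaround (C−A): A=31  B=32  C=34
Turnaround = completion − arrival: A=31, B=32, C=34
Total turnaround = 31 + 32 + 34 = 97

97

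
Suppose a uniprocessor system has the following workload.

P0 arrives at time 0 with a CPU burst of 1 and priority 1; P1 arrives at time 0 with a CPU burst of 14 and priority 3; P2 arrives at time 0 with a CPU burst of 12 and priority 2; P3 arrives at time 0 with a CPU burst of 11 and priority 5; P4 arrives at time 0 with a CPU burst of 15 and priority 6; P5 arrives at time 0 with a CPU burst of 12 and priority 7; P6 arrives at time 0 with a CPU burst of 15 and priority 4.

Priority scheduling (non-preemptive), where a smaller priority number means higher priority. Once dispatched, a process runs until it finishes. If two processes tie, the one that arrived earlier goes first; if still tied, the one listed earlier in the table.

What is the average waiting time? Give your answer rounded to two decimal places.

29.14

Schedule: | P0 0-1 | P2 1-13 | P1 13-27 | P6 27-42 | P3 42-53 | P4 53-68 | P5 68-80 |
Completion: P0=1  P1=27  P2=13  P3=53  P4=68  P5=80  P6=42
Turnaround (C−A): P0=1  P1=27  P2=13  P3=53  P4=68  P5=80  P6=42
Waiting times: P0=0, P1=13, P2=1, P3=42, P4=53, P5=68, P6=27
Average waiting = (0+13+1+42+53+68+27) / 7 = 204/7 = 29.14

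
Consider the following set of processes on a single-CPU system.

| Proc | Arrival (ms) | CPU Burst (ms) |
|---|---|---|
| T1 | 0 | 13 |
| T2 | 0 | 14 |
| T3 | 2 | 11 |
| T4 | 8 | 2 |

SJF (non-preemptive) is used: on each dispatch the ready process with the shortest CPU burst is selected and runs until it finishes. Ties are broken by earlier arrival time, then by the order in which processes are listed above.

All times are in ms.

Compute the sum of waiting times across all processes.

Timeline: | T1 0-13 | T4 13-15 | T3 15-26 | T2 26-40 |
Completion: T1=13  T2=40  T3=26  T4=15
Turnaround (C−A): T1=13  T2=40  T3=24  T4=7
Waiting = turnaround − burst: T1=0, T2=26, T3=13, T4=5
Total waiting = 0 + 26 + 13 + 5 = 44

44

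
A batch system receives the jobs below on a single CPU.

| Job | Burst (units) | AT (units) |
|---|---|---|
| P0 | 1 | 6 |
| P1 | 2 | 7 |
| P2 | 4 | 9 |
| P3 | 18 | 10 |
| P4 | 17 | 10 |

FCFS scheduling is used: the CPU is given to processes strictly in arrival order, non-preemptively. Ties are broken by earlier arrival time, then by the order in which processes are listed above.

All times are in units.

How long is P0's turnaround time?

Schedule: | idle 0-6 | P0 6-7 | P1 7-9 | P2 9-13 | P3 13-31 | P4 31-48 |
Completion: P0=7  P1=9  P2=13  P3=31  P4=48
Turnaround (C−A): P0=1  P1=2  P2=4  P3=21  P4=38
Turnaround(P0) = completion − arrival = 7 − 6 = 1

1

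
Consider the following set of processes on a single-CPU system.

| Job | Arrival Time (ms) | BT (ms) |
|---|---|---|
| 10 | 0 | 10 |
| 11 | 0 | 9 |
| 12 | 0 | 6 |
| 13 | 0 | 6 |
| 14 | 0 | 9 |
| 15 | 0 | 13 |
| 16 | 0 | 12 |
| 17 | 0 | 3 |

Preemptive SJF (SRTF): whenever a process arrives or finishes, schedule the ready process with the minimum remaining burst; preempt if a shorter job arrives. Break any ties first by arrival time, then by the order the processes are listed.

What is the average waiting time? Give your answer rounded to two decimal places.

22.75

Timeline: | 17 0-3 | 12 3-9 | 13 9-15 | 11 15-24 | 14 24-33 | 10 33-43 | 16 43-55 | 15 55-68 |
Completion: 10=43  11=24  12=9  13=15  14=33  15=68  16=55  17=3
Turnaround (C−A): 10=43  11=24  12=9  13=15  14=33  15=68  16=55  17=3
Waiting times: 10=33, 11=15, 12=3, 13=9, 14=24, 15=55, 16=43, 17=0
Average waiting = (33+15+3+9+24+55+43+0) / 8 = 182/8 = 22.75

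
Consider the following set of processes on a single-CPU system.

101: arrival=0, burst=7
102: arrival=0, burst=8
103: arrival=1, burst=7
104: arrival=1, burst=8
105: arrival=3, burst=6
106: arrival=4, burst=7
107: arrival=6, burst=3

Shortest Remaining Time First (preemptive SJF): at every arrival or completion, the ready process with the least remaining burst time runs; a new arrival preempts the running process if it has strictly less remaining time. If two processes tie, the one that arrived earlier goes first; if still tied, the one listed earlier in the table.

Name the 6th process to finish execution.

Gantt: | 101 0-7 | 107 7-10 | 105 10-16 | 103 16-23 | 106 23-30 | 102 30-38 | 104 38-46 |
Completion: 101=7  102=38  103=23  104=46  105=16  106=30  107=10
Turnaround (C−A): 101=7  102=38  103=22  104=45  105=13  106=26  107=4
Finish order: 101 → 107 → 105 → 103 → 106 → 102 → 104

102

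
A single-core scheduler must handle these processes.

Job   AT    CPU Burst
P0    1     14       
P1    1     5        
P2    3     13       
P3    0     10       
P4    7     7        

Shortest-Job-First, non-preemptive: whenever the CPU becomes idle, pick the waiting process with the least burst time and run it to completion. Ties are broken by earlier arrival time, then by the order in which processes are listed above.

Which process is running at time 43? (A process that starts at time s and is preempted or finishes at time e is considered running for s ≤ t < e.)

Gantt: | P3 0-10 | P1 10-15 | P4 15-22 | P2 22-35 | P0 35-49 |
Completion: P0=49  P1=15  P2=35  P3=10  P4=22
Turnaround (C−A): P0=48  P1=14  P2=32  P3=10  P4=15

P0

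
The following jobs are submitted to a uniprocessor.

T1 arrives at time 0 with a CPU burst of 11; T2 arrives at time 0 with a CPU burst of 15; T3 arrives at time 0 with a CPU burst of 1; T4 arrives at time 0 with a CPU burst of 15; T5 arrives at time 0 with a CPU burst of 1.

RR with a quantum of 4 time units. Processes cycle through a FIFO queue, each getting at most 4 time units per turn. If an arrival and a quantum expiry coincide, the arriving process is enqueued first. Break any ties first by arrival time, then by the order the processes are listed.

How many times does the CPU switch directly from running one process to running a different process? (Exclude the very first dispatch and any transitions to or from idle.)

12

Gantt: | T1 0-4 | T2 4-8 | T3 8-9 | T4 9-13 | T5 13-14 | T1 14-18 | T2 18-22 | T4 22-26 | T1 26-29 | T2 29-33 | T4 33-37 | T2 37-40 | T4 40-43 |
Completion: T1=29  T2=40  T3=9  T4=43  T5=14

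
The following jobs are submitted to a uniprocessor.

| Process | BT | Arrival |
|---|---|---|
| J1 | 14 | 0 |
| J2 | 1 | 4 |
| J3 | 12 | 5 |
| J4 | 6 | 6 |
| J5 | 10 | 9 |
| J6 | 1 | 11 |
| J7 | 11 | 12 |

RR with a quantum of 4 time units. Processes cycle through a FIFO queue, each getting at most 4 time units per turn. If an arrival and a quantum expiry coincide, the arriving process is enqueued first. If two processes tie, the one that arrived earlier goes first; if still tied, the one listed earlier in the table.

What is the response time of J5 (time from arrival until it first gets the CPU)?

8

Timeline: | J1 0-4 | J2 4-5 | J1 5-9 | J3 9-13 | J4 13-17 | J5 17-21 | J1 21-25 | J6 25-26 | J7 26-30 | J3 30-34 | J4 34-36 | J5 36-40 | J1 40-42 | J7 42-46 | J3 46-50 | J5 50-52 | J7 52-55 |
Completion: J1=42  J2=5  J3=50  J4=36  J5=52  J6=26  J7=55
Response(J5) = first start − arrival = 17 − 9 = 8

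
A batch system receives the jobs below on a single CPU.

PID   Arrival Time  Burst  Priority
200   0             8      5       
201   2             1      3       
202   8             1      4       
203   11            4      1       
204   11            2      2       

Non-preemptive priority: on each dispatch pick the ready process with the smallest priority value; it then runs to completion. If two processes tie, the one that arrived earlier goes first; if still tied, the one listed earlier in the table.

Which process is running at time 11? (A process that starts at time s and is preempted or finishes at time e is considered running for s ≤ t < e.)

203

Gantt: | 200 0-8 | 201 8-9 | 202 9-10 | idle 10-11 | 203 11-15 | 204 15-17 |
Completion: 200=8  201=9  202=10  203=15  204=17
Turnaround (C−A): 200=8  201=7  202=2  203=4  204=6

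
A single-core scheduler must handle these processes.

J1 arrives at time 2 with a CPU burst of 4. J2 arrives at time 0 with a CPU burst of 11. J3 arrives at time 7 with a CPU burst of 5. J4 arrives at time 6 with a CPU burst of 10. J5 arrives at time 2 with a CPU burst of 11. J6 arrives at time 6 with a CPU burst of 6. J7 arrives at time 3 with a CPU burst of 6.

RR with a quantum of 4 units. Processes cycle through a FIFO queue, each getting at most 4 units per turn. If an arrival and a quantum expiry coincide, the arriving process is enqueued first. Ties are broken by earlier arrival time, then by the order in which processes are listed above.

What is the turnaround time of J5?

Timeline: | J2 0-4 | J1 4-8 | J5 8-12 | J7 12-16 | J2 16-20 | J4 20-24 | J6 24-28 | J3 28-32 | J5 32-36 | J7 36-38 | J2 38-41 | J4 41-45 | J6 45-47 | J3 47-48 | J5 48-51 | J4 51-53 |
Completion: J1=8  J2=41  J3=48  J4=53  J5=51  J6=47  J7=38
Turnaround (C−A): J1=6  J2=41  J3=41  J4=47  J5=49  J6=41  J7=35
Turnaround(J5) = completion − arrival = 51 − 2 = 49

49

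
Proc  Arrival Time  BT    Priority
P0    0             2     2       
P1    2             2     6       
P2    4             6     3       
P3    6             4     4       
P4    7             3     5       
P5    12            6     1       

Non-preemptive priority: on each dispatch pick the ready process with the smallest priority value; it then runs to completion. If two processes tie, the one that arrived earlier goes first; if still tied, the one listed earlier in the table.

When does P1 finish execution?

4

Schedule: | P0 0-2 | P1 2-4 | P2 4-10 | P3 10-14 | P5 14-20 | P4 20-23 |
Completion: P0=2  P1=4  P2=10  P3=14  P4=23  P5=20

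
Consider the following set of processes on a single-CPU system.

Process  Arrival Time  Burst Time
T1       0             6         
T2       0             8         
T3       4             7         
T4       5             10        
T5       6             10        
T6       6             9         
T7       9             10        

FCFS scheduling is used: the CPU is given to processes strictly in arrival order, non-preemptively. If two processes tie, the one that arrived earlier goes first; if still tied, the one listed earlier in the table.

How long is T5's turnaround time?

35

Gantt: | T1 0-6 | T2 6-14 | T3 14-21 | T4 21-31 | T5 31-41 | T6 41-50 | T7 50-60 |
Completion: T1=6  T2=14  T3=21  T4=31  T5=41  T6=50  T7=60
Turnaround(T5) = completion − arrival = 41 − 6 = 35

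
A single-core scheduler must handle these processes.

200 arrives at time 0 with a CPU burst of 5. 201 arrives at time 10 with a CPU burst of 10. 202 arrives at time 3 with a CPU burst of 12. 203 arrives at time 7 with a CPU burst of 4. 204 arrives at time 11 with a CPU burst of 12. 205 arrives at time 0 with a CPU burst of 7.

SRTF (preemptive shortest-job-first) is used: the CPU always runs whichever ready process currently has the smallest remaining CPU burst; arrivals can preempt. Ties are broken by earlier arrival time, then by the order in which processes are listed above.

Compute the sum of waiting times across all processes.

65

Schedule: | 200 0-5 | 205 5-7 | 203 7-11 | 205 11-16 | 201 16-26 | 202 26-38 | 204 38-50 |
Completion: 200=5  201=26  202=38  203=11  204=50  205=16
Turnaround (C−A): 200=5  201=16  202=35  203=4  204=39  205=16
Waiting = turnaround − burst: 200=0, 201=6, 202=23, 203=0, 204=27, 205=9
Total waiting = 0 + 6 + 23 + 0 + 27 + 9 = 65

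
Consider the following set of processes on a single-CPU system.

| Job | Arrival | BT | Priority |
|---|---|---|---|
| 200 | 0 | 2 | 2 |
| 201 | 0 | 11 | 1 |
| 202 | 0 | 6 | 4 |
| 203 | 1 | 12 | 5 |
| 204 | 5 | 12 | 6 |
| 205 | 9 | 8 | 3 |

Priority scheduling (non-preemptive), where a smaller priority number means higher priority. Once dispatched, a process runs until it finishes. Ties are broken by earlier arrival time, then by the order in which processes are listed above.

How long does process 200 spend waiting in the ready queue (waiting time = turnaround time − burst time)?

Schedule: | 201 0-11 | 200 11-13 | 205 13-21 | 202 21-27 | 203 27-39 | 204 39-51 |
Completion: 200=13  201=11  202=27  203=39  204=51  205=21
Turnaround (C−A): 200=13  201=11  202=27  203=38  204=46  205=12
Waiting(200) = turnaround − burst = 13 − 2 = 11

11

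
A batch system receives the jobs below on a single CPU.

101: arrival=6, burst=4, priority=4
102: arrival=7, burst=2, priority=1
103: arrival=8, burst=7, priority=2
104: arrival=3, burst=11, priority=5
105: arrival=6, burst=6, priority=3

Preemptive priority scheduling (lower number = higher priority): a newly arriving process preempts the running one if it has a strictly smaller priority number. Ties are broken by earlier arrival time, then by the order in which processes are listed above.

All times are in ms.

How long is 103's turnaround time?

8

Gantt: | idle 0-3 | 104 3-6 | 105 6-7 | 102 7-9 | 103 9-16 | 105 16-21 | 101 21-25 | 104 25-33 |
Completion: 101=25  102=9  103=16  104=33  105=21
Turnaround (C−A): 101=19  102=2  103=8  104=30  105=15
Turnaround(103) = completion − arrival = 16 − 8 = 8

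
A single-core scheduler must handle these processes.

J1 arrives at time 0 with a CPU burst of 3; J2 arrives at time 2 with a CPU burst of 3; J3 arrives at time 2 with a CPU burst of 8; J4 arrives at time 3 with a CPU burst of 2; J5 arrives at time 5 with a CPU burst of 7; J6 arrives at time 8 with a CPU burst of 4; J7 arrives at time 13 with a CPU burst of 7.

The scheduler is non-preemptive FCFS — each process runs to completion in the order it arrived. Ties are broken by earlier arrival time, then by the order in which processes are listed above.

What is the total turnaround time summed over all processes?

90

Timeline: | J1 0-3 | J2 3-6 | J3 6-14 | J4 14-16 | J5 16-23 | J6 23-27 | J7 27-34 |
Completion: J1=3  J2=6  J3=14  J4=16  J5=23  J6=27  J7=34
Turnaround = completion − arrival: J1=3, J2=4, J3=12, J4=13, J5=18, J6=19, J7=21
Total turnaround = 3 + 4 + 12 + 13 + 18 + 19 + 21 = 90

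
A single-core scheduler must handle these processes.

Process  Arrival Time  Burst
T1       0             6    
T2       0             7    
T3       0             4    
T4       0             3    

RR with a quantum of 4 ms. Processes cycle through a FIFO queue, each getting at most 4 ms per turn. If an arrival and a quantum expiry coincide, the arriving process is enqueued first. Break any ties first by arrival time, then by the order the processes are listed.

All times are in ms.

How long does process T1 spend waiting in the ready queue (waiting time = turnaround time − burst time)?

Timeline: | T1 0-4 | T2 4-8 | T3 8-12 | T4 12-15 | T1 15-17 | T2 17-20 |
Completion: T1=17  T2=20  T3=12  T4=15
Waiting(T1) = turnaround − burst = 17 − 6 = 11

11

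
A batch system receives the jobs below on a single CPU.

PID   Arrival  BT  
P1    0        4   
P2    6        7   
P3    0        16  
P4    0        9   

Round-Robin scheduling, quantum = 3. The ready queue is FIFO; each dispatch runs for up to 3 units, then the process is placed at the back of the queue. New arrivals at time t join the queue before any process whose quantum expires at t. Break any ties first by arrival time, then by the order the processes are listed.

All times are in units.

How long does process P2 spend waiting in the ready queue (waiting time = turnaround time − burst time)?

16

Gantt: | P1 0-3 | P3 3-6 | P4 6-9 | P1 9-10 | P2 10-13 | P3 13-16 | P4 16-19 | P2 19-22 | P3 22-25 | P4 25-28 | P2 28-29 | P3 29-36 |
Completion: P1=10  P2=29  P3=36  P4=28
Turnaround (C−A): P1=10  P2=23  P3=36  P4=28
Waiting(P2) = turnaround − burst = 23 − 7 = 16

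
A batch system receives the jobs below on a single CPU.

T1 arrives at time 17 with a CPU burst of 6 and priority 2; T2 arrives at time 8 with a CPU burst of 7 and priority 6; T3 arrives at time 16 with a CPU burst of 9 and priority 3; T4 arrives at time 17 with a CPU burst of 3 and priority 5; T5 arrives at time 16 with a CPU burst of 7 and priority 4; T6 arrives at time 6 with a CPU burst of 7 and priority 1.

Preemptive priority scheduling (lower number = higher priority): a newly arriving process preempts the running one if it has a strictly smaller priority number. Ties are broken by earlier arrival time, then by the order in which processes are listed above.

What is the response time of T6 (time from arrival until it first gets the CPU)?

0

Timeline: | idle 0-6 | T6 6-13 | T2 13-16 | T3 16-17 | T1 17-23 | T3 23-31 | T5 31-38 | T4 38-41 | T2 41-45 |
Completion: T1=23  T2=45  T3=31  T4=41  T5=38  T6=13
Turnaround (C−A): T1=6  T2=37  T3=15  T4=24  T5=22  T6=7
Response(T6) = first start − arrival = 6 − 6 = 0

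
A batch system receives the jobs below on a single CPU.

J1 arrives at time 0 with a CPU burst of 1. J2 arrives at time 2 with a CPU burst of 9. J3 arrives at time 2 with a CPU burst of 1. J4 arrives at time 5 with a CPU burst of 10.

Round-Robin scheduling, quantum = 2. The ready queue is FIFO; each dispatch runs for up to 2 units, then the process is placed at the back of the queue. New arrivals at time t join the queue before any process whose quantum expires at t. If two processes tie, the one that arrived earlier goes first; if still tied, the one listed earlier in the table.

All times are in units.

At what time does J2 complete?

Timeline: | J1 0-1 | idle 1-2 | J2 2-4 | J3 4-5 | J2 5-7 | J4 7-9 | J2 9-11 | J4 11-13 | J2 13-15 | J4 15-17 | J2 17-18 | J4 18-22 |
Completion: J1=1  J2=18  J3=5  J4=22

18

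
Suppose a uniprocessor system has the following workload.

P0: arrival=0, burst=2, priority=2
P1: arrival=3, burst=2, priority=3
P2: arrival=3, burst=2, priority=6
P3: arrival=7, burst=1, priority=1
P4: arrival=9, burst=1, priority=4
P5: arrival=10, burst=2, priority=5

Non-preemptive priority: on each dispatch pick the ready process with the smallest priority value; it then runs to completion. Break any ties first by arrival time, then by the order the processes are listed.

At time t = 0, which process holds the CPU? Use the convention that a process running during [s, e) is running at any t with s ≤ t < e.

Gantt: | P0 0-2 | idle 2-3 | P1 3-5 | P2 5-7 | P3 7-8 | idle 8-9 | P4 9-10 | P5 10-12 |
Completion: P0=2  P1=5  P2=7  P3=8  P4=10  P5=12

P0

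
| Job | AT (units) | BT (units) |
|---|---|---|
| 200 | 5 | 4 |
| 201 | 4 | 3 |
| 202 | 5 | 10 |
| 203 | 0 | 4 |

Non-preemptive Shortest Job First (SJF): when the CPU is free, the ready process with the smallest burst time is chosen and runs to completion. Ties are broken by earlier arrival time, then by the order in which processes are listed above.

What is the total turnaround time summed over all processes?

Gantt: | 203 0-4 | 201 4-7 | 200 7-11 | 202 11-21 |
Completion: 200=11  201=7  202=21  203=4
Turnaround (C−A): 200=6  201=3  202=16  203=4
Turnaround = completion − arrival: 200=6, 201=3, 202=16, 203=4
Total turnaround = 6 + 3 + 16 + 4 = 29

29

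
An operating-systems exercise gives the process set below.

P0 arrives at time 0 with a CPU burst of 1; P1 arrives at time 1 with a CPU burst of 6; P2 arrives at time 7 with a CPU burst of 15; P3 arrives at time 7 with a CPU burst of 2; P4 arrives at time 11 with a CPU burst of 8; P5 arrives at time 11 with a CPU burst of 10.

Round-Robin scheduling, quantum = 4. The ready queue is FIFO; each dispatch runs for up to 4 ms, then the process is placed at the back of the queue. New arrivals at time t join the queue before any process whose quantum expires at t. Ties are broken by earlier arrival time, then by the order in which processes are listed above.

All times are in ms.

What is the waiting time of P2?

20

Timeline: | P0 0-1 | P1 1-7 | P2 7-11 | P3 11-13 | P4 13-17 | P5 17-21 | P2 21-25 | P4 25-29 | P5 29-33 | P2 33-37 | P5 37-39 | P2 39-42 |
Completion: P0=1  P1=7  P2=42  P3=13  P4=29  P5=39
Waiting(P2) = turnaround − burst = 35 − 15 = 20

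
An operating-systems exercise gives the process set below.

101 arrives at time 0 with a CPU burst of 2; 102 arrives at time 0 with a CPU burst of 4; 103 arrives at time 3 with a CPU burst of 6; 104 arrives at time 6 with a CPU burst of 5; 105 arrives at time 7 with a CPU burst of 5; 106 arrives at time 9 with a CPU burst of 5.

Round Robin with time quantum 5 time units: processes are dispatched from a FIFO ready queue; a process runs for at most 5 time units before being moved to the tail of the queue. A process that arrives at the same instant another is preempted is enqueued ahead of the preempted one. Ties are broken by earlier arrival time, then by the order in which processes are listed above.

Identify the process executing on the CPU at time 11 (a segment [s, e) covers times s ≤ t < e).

Schedule: | 101 0-2 | 102 2-6 | 103 6-11 | 104 11-16 | 105 16-21 | 106 21-26 | 103 26-27 |
Completion: 101=2  102=6  103=27  104=16  105=21  106=26
Turnaround (C−A): 101=2  102=6  103=24  104=10  105=14  106=17

104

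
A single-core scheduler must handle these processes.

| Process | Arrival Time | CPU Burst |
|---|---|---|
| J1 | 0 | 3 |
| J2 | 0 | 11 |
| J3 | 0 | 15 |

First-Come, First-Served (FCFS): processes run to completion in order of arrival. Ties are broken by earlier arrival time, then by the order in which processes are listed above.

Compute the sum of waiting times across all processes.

17

Timeline: | J1 0-3 | J2 3-14 | J3 14-29 |
Completion: J1=3  J2=14  J3=29
Turnaround (C−A): J1=3  J2=14  J3=29
Waiting = turnaround − burst: J1=0, J2=3, J3=14
Total waiting = 0 + 3 + 14 = 17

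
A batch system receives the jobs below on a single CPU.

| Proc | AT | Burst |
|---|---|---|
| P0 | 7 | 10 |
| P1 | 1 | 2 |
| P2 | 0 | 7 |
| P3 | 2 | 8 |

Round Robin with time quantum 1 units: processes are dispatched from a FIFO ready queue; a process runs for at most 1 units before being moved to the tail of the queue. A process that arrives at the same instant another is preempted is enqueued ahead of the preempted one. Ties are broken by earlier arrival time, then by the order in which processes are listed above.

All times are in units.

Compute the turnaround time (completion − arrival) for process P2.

Schedule: | P2 0-1 | P1 1-2 | P2 2-3 | P3 3-4 | P1 4-5 | P2 5-6 | P3 6-7 | P2 7-8 | P0 8-9 | P3 9-10 | P2 10-11 | P0 11-12 | P3 12-13 | P2 13-14 | P0 14-15 | P3 15-16 | P2 16-17 | P0 17-18 | P3 18-19 | P0 19-20 | P3 20-21 | P0 21-22 | P3 22-23 | P0 23-27 |
Completion: P0=27  P1=5  P2=17  P3=23
Turnaround(P2) = completion − arrival = 17 − 0 = 17

17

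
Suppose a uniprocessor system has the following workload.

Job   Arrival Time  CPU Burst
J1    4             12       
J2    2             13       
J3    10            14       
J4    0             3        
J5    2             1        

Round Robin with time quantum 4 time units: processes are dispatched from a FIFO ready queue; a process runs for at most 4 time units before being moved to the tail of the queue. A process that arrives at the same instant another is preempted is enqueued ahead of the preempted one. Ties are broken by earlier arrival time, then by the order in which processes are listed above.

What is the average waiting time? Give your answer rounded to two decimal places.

Timeline: | J4 0-3 | J2 3-7 | J5 7-8 | J1 8-12 | J2 12-16 | J3 16-20 | J1 20-24 | J2 24-28 | J3 28-32 | J1 32-36 | J2 36-37 | J3 37-43 |
Completion: J1=36  J2=37  J3=43  J4=3  J5=8
Turnaround (C−A): J1=32  J2=35  J3=33  J4=3  J5=6
Waiting times: J1=20, J2=22, J3=19, J4=0, J5=5
Average waiting = (20+22+19+0+5) / 5 = 66/5 = 13.20

13.20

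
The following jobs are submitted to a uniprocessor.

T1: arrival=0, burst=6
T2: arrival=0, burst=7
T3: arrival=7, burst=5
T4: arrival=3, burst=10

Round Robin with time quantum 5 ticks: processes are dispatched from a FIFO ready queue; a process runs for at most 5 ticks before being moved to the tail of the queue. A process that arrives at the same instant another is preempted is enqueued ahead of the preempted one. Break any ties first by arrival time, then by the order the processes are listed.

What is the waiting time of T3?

Timeline: | T1 0-5 | T2 5-10 | T4 10-15 | T1 15-16 | T3 16-21 | T2 21-23 | T4 23-28 |
Completion: T1=16  T2=23  T3=21  T4=28
Turnaround (C−A): T1=16  T2=23  T3=14  T4=25
Waiting(T3) = turnaround − burst = 14 − 5 = 9

9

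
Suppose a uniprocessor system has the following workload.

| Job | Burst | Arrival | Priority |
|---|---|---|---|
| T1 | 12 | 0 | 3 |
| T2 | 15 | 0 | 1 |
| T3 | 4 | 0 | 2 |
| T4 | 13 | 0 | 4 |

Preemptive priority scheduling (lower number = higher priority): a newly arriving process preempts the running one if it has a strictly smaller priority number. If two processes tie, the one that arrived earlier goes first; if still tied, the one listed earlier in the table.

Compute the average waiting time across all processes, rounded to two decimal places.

16.25

Timeline: | T2 0-15 | T3 15-19 | T1 19-31 | T4 31-44 |
Completion: T1=31  T2=15  T3=19  T4=44
Turnaround (C−A): T1=31  T2=15  T3=19  T4=44
Waiting times: T1=19, T2=0, T3=15, T4=31
Average waiting = (19+0+15+31) / 4 = 65/4 = 16.25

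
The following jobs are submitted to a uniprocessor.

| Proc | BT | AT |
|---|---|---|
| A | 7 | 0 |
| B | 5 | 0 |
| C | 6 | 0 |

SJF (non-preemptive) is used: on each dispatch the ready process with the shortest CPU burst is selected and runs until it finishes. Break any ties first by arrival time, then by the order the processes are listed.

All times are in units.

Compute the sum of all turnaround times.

34

Gantt: | B 0-5 | C 5-11 | A 11-18 |
Completion: A=18  B=5  C=11
Turnaround (C−A): A=18  B=5  C=11
Turnaround = completion − arrival: A=18, B=5, C=11
Total turnaround = 18 + 5 + 11 = 34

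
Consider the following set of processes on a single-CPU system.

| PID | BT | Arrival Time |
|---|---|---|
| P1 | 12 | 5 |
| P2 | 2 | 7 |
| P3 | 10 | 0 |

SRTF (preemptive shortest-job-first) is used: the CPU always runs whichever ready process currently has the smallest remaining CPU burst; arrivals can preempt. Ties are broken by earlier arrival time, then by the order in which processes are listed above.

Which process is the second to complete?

P3

Timeline: | P3 0-7 | P2 7-9 | P3 9-12 | P1 12-24 |
Completion: P1=24  P2=9  P3=12
Turnaround (C−A): P1=19  P2=2  P3=12
Finish order: P2 → P3 → P1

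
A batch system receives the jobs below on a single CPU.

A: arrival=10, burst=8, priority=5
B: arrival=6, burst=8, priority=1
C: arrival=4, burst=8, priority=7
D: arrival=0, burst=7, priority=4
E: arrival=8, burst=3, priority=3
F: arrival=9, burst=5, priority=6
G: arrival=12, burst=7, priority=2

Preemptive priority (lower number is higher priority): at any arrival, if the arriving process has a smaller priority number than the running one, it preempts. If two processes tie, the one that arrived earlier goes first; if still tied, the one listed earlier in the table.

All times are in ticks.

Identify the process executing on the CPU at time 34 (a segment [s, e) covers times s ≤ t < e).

Timeline: | D 0-6 | B 6-14 | G 14-21 | E 21-24 | D 24-25 | A 25-33 | F 33-38 | C 38-46 |
Completion: A=33  B=14  C=46  D=25  E=24  F=38  G=21

F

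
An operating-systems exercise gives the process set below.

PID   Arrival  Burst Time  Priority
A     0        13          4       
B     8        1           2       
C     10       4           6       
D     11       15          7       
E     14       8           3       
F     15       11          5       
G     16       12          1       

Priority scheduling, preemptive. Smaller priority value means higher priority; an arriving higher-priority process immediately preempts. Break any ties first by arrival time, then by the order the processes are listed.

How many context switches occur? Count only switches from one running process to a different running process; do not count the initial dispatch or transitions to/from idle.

8

Timeline: | A 0-8 | B 8-9 | A 9-14 | E 14-16 | G 16-28 | E 28-34 | F 34-45 | C 45-49 | D 49-64 |
Completion: A=14  B=9  C=49  D=64  E=34  F=45  G=28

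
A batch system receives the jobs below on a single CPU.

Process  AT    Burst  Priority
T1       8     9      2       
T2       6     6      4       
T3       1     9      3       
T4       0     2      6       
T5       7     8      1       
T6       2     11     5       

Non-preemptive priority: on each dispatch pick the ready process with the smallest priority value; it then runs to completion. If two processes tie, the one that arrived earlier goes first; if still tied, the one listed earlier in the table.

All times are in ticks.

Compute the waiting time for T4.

Timeline: | T4 0-2 | T3 2-11 | T5 11-19 | T1 19-28 | T2 28-34 | T6 34-45 |
Completion: T1=28  T2=34  T3=11  T4=2  T5=19  T6=45
Turnaround (C−A): T1=20  T2=28  T3=10  T4=2  T5=12  T6=43
Waiting(T4) = turnaround − burst = 2 − 2 = 0

0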